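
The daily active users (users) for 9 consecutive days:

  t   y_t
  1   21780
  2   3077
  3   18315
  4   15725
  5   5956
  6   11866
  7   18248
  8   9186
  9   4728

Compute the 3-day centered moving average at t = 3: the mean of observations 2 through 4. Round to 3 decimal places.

Sum of periods 2–4: 3077 + 18315 + 15725 = 37117
Divide by 3: 37117 / 3 = 12372.333

12372.333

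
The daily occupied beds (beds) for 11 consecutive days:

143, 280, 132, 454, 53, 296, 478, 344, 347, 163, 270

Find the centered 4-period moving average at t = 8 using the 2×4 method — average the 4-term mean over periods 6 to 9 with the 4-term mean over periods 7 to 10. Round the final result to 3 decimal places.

Sum over 6–9: 296 + 478 + 344 + 347 = 1465
Sum over 7–10: 478 + 344 + 347 + 163 = 1332
CMA at t=8 = (1465 + 1332) / (2·4) = 2797 / 8 = 349.625

349.625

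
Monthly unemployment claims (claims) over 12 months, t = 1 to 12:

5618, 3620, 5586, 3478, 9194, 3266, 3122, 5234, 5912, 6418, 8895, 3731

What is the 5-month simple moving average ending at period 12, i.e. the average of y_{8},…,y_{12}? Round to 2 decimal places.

Sum of periods 8–12: 5234 + 5912 + 6418 + 8895 + 3731 = 30190
Divide by 5: 30190 / 5 = 6038.00

6038.00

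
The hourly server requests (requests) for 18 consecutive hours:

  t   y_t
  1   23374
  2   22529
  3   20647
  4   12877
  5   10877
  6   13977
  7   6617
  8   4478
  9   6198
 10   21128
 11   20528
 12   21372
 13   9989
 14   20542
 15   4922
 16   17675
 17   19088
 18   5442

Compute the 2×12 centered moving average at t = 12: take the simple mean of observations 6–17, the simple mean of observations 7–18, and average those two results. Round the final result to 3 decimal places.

13520.542

Sum over 6–17: 13977 + 6617 + 4478 + 6198 + 21128 + 20528 + 21372 + 9989 + 20542 + 4922 + 17675 + 19088 = 166514
Sum over 7–18: 6617 + 4478 + 6198 + 21128 + 20528 + 21372 + 9989 + 20542 + 4922 + 17675 + 19088 + 5442 = 157979
CMA at t=12 = (166514 + 157979) / (2·12) = 324493 / 24 = 13520.542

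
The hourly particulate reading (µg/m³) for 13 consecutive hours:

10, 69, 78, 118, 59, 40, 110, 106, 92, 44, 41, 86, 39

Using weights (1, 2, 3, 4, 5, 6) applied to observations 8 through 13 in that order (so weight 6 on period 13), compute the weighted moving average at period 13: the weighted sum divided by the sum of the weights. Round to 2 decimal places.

59.52

Weighted sum: 1·106 + 2·92 + 3·44 + 4·41 + 5·86 + 6·39 = 106 + 184 + 132 + 164 + 430 + 234 = 1250
Weight total: 1 + 2 + 3 + 4 + 5 + 6 = 21
WMA = 1250 / 21 = 59.52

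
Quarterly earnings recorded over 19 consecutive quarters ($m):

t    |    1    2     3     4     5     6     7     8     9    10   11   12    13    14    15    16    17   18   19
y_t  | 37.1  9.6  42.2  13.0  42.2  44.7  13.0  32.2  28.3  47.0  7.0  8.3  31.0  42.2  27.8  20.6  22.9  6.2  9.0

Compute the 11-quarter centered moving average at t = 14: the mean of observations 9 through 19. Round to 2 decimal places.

Sum of periods 9–19: 28.3 + 47.0 + 7.0 + 8.3 + 31.0 + 42.2 + 27.8 + 20.6 + 22.9 + 6.2 + 9.0 = 250.3
Divide by 11: 250.3 / 11 = 22.75

22.75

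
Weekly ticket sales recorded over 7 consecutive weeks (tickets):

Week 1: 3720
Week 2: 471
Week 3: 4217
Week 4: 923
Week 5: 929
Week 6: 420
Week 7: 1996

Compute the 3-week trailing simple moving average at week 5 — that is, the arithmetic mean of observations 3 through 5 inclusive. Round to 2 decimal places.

Sum of periods 3–5: 4217 + 923 + 929 = 6069
Divide by 3: 6069 / 3 = 2023.00

2023.00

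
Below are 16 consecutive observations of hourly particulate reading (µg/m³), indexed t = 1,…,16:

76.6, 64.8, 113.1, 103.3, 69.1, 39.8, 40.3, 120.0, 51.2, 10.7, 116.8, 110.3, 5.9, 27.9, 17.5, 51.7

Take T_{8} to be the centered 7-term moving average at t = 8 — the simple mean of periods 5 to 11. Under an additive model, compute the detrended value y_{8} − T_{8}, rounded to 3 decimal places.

56.014

Trend T_8 = (69.1 + 39.8 + 40.3 + 120.0 + 51.2 + 10.7 + 116.8) / 7 = 447.9/7 = 63.98571
Detrended value: 120.0 − 63.98571 = 56.014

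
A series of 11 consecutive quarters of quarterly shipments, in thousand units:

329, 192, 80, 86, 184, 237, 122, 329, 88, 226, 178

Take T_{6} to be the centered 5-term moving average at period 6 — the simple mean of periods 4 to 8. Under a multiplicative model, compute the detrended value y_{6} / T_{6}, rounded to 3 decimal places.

Trend T_6 = (86 + 184 + 237 + 122 + 329) / 5 = 958/5 = 191.60000
Ratio to trend: 237 / 191.60000 = 1.237

1.237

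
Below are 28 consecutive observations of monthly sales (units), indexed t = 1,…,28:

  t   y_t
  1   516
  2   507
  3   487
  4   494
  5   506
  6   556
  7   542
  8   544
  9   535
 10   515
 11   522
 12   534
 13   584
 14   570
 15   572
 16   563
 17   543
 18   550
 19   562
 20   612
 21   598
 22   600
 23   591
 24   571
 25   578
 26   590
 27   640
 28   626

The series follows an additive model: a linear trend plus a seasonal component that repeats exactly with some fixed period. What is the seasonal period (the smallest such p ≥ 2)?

First differences y_{t+1} − y_t: -9, -20, 7, 12, 50, -14, 2, -9, -20, 7, 12, 50, -14, 2, -9, -20, …
The difference pattern repeats every 7 terms and not for any smaller step, so p = 7.

7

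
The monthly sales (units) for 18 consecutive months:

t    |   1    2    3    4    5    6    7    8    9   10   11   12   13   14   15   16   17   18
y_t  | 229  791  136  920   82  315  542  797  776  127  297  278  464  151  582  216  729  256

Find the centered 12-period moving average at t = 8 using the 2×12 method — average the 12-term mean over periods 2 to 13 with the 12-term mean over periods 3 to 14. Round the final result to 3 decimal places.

Sum over 2–13: 791 + 136 + 920 + 82 + 315 + 542 + 797 + 776 + 127 + 297 + 278 + 464 = 5525
Sum over 3–14: 136 + 920 + 82 + 315 + 542 + 797 + 776 + 127 + 297 + 278 + 464 + 151 = 4885
CMA at t=8 = (5525 + 4885) / (2·12) = 10410 / 24 = 433.750

433.750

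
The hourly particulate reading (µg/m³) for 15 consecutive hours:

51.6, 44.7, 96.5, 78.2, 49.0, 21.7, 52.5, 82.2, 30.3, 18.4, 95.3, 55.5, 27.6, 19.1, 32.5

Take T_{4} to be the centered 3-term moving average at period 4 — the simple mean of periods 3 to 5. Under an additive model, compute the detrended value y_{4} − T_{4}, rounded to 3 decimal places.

Trend T_4 = (96.5 + 78.2 + 49.0) / 3 = 223.7/3 = 74.56667
Detrended value: 78.2 − 74.56667 = 3.633

3.633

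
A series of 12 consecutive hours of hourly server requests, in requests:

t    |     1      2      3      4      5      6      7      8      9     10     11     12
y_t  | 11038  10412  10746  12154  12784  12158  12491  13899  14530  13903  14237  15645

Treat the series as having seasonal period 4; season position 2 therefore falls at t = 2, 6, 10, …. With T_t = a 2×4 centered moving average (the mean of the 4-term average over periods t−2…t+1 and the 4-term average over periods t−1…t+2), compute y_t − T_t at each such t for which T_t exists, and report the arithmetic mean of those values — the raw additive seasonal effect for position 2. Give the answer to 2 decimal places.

-457.19

Season position 2 occurs at t = 6, 10 (where T_t is defined).
t=6: T_6 = 12614.8750; y_6 − T_6 = 12158 − 12614.8750 = -456.8750
t=10: T_10 = 14360.5000; y_10 − T_10 = 13903 − 14360.5000 = -457.5000
Mean deviation: (-456.8750 + -457.5000) / 2 = -457.19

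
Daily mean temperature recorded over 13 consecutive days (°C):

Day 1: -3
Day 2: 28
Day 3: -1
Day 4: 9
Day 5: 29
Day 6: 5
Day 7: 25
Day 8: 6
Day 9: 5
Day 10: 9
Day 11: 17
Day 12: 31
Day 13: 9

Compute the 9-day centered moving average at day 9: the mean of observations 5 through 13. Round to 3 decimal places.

15.111

Sum of periods 5–13: 29 + 5 + 25 + 6 + 5 + 9 + 17 + 31 + 9 = 136
Divide by 9: 136 / 9 = 15.111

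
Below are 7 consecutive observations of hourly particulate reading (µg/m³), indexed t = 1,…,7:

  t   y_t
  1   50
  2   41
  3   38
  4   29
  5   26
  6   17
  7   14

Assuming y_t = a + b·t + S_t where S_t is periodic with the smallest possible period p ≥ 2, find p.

2

First differences y_{t+1} − y_t: -9, -3, -9, -3, -9, -3, …
The difference pattern repeats every 2 terms and not for any smaller step, so p = 2.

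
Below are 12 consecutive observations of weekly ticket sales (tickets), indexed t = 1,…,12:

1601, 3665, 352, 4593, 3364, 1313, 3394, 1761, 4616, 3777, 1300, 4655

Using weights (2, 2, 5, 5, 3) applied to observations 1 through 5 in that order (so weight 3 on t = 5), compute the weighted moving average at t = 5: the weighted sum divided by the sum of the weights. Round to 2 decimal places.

Weighted sum: 2·1601 + 2·3665 + 5·352 + 5·4593 + 3·3364 = 3202 + 7330 + 1760 + 22965 + 10092 = 45349
Weight total: 2 + 2 + 5 + 5 + 3 = 17
WMA = 45349 / 17 = 2667.59

2667.59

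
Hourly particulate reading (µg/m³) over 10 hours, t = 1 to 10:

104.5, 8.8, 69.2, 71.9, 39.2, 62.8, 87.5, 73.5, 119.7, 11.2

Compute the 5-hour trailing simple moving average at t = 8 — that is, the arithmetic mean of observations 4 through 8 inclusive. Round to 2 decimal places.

66.98

Sum of periods 4–8: 71.9 + 39.2 + 62.8 + 87.5 + 73.5 = 334.9
Divide by 5: 334.9 / 5 = 66.98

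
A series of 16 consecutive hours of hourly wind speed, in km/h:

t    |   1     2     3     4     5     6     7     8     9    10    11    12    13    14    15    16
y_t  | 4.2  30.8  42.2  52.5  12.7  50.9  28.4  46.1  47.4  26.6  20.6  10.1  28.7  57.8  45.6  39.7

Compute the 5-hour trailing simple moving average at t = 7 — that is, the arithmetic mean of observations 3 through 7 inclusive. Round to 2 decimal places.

Sum of periods 3–7: 42.2 + 52.5 + 12.7 + 50.9 + 28.4 = 186.7
Divide by 5: 186.7 / 5 = 37.34

37.34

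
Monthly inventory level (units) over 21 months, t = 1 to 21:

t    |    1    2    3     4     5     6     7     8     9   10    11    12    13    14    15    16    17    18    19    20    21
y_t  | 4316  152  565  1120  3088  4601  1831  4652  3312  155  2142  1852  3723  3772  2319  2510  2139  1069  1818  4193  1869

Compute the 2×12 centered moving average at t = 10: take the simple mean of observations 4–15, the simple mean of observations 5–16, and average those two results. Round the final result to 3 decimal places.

2771.833

Sum over 4–15: 1120 + 3088 + 4601 + 1831 + 4652 + 3312 + 155 + 2142 + 1852 + 3723 + 3772 + 2319 = 32567
Sum over 5–16: 3088 + 4601 + 1831 + 4652 + 3312 + 155 + 2142 + 1852 + 3723 + 3772 + 2319 + 2510 = 33957
CMA at t=10 = (32567 + 33957) / (2·12) = 66524 / 24 = 2771.833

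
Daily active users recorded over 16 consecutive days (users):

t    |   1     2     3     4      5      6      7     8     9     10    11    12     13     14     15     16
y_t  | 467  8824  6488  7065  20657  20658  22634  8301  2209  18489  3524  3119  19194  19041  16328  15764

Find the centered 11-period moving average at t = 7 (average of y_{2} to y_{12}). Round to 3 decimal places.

11088.000

Sum of periods 2–12: 8824 + 6488 + 7065 + 20657 + 20658 + 22634 + 8301 + 2209 + 18489 + 3524 + 3119 = 121968
Divide by 11: 121968 / 11 = 11088.000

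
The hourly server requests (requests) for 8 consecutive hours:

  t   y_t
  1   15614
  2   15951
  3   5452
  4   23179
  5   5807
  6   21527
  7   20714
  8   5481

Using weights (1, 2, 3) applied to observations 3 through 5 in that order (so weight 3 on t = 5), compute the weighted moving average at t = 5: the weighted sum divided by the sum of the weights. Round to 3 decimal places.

Weighted sum: 1·5452 + 2·23179 + 3·5807 = 5452 + 46358 + 17421 = 69231
Weight total: 1 + 2 + 3 = 6
WMA = 69231 / 6 = 11538.500

11538.500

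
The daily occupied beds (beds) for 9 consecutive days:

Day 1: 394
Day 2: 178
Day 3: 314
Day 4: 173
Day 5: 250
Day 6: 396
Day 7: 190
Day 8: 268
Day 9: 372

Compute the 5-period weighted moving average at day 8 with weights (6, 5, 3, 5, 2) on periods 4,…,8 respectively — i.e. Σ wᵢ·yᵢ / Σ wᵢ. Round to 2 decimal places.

236.29

Weighted sum: 6·173 + 5·250 + 3·396 + 5·190 + 2·268 = 1038 + 1250 + 1188 + 950 + 536 = 4962
Weight total: 6 + 5 + 3 + 5 + 2 = 21
WMA = 4962 / 21 = 236.29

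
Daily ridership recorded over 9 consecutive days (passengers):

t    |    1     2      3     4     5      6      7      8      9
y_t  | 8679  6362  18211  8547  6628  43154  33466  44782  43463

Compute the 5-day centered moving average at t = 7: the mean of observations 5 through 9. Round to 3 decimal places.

Sum of periods 5–9: 6628 + 43154 + 33466 + 44782 + 43463 = 171493
Divide by 5: 171493 / 5 = 34298.600

34298.600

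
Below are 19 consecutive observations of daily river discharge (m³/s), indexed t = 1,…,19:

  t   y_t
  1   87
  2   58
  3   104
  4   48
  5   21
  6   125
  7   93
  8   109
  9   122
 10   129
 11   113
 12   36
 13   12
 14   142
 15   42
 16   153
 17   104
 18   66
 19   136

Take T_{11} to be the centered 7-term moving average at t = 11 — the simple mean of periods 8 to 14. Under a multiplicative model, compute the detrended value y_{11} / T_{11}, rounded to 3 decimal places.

Trend T_11 = (109 + 122 + 129 + 113 + 36 + 12 + 142) / 7 = 663/7 = 94.71429
Ratio to trend: 113 / 94.71429 = 1.193

1.193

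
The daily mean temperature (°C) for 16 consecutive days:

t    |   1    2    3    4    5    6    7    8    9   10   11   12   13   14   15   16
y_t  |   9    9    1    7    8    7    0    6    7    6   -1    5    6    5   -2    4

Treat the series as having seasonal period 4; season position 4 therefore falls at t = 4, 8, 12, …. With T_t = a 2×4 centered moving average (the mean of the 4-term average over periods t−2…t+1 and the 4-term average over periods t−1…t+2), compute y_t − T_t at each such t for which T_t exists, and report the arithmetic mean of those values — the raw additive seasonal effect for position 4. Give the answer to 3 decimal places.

1.083

Season position 4 occurs at t = 4, 8, 12 (where T_t is defined).
t=4: T_4 = 6.00000; y_4 − T_4 = 7 − 6.00000 = 1.00000
t=8: T_8 = 4.87500; y_8 − T_8 = 6 − 4.87500 = 1.12500
t=12: T_12 = 3.87500; y_12 − T_12 = 5 − 3.87500 = 1.12500
Mean deviation: (1.00000 + 1.12500 + 1.12500) / 3 = 1.083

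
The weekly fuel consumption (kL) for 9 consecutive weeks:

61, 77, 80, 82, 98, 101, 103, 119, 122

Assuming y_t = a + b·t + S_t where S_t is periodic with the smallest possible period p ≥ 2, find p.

First differences y_{t+1} − y_t: 16, 3, 2, 16, 3, 2, 16, 3, …
The difference pattern repeats every 3 terms and not for any smaller step, so p = 3.

3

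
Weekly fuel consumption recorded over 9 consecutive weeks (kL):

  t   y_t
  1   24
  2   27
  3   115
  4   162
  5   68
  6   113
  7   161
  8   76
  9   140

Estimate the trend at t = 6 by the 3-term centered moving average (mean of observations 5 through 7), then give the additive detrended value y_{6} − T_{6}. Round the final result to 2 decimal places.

-1.00

Trend T_6 = (68 + 113 + 161) / 3 = 342/3 = 114.0000
Detrended value: 113 − 114.0000 = -1.00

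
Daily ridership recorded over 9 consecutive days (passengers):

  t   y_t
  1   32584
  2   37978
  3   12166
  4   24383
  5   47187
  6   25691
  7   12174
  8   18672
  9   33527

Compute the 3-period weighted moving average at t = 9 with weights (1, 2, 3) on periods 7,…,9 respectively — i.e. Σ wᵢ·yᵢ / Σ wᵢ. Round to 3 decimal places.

Weighted sum: 1·12174 + 2·18672 + 3·33527 = 12174 + 37344 + 100581 = 150099
Weight total: 1 + 2 + 3 = 6
WMA = 150099 / 6 = 25016.500

25016.500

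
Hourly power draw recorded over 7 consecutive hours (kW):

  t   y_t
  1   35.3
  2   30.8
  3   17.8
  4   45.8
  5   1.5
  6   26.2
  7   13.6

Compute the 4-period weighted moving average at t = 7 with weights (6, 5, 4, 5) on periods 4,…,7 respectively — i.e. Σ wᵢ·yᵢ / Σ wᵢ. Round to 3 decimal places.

22.755

Weighted sum: 6·45.8 + 5·1.5 + 4·26.2 + 5·13.6 = 274.8 + 7.5 + 104.8 + 68.0 = 455.1
Weight total: 6 + 5 + 4 + 5 = 20
WMA = 455.1 / 20 = 22.755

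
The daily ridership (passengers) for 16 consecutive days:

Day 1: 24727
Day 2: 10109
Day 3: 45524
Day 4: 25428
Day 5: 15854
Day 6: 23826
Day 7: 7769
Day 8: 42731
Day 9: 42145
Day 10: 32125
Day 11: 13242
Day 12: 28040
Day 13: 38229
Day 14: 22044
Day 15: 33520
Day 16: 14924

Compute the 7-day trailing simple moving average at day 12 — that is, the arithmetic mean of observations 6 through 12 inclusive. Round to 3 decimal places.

27125.429

Sum of periods 6–12: 23826 + 7769 + 42731 + 42145 + 32125 + 13242 + 28040 = 189878
Divide by 7: 189878 / 7 = 27125.429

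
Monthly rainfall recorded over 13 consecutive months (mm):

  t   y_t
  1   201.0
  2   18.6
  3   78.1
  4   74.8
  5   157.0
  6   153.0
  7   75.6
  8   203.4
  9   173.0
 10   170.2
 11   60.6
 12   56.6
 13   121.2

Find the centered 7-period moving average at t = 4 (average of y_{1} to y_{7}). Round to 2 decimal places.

Sum of periods 1–7: 201.0 + 18.6 + 78.1 + 74.8 + 157.0 + 153.0 + 75.6 = 758.1
Divide by 7: 758.1 / 7 = 108.30

108.30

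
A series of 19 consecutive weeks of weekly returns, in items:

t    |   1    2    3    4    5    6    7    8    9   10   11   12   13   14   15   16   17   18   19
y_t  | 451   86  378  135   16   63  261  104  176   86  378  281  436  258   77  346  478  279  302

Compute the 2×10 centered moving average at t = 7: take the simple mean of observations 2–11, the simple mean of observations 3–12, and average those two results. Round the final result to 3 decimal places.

Sum over 2–11: 86 + 378 + 135 + 16 + 63 + 261 + 104 + 176 + 86 + 378 = 1683
Sum over 3–12: 378 + 135 + 16 + 63 + 261 + 104 + 176 + 86 + 378 + 281 = 1878
CMA at t=7 = (1683 + 1878) / (2·10) = 3561 / 20 = 178.050

178.050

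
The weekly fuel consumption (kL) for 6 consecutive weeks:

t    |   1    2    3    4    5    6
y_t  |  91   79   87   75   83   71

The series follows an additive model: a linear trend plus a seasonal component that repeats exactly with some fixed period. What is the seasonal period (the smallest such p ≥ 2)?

2

First differences y_{t+1} − y_t: -12, 8, -12, 8, -12, …
The difference pattern repeats every 2 terms and not for any smaller step, so p = 2.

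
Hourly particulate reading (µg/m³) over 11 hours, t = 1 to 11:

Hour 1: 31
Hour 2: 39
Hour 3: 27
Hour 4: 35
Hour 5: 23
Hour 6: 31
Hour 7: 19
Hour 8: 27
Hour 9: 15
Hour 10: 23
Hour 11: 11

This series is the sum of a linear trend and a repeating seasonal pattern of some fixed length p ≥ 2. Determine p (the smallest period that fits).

First differences y_{t+1} − y_t: 8, -12, 8, -12, 8, -12, …
The difference pattern repeats every 2 terms and not for any smaller step, so p = 2.

2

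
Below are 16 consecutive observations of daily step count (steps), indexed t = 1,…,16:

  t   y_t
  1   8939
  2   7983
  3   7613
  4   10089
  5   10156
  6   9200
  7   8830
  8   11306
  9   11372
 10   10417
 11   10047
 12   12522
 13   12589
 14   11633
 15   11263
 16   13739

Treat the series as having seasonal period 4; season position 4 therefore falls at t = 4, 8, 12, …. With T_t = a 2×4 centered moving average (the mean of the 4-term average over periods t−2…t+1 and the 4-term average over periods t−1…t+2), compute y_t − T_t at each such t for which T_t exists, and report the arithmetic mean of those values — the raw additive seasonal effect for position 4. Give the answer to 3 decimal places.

976.583

Season position 4 occurs at t = 4, 8, 12 (where T_t is defined).
t=4: T_4 = 9112.37500; y_4 − T_4 = 10089 − 9112.37500 = 976.62500
t=8: T_8 = 10329.12500; y_8 − T_8 = 11306 − 10329.12500 = 976.87500
t=12: T_12 = 11545.75000; y_12 − T_12 = 12522 − 11545.75000 = 976.25000
Mean deviation: (976.62500 + 976.87500 + 976.25000) / 3 = 976.583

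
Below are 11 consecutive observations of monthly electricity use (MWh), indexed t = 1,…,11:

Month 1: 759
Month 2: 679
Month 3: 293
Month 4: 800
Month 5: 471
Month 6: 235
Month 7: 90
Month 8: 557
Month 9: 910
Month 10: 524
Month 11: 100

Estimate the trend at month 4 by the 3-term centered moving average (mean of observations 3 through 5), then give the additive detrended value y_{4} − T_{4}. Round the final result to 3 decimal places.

Trend T_4 = (293 + 800 + 471) / 3 = 1564/3 = 521.33333
Detrended value: 800 − 521.33333 = 278.667

278.667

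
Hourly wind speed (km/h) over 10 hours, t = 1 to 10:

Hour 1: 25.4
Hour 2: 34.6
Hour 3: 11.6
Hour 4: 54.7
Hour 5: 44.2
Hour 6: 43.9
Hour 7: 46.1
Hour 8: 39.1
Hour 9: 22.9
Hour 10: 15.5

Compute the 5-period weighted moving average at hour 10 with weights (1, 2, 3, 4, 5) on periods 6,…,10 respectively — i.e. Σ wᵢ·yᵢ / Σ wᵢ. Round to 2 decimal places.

Weighted sum: 1·43.9 + 2·46.1 + 3·39.1 + 4·22.9 + 5·15.5 = 43.9 + 92.2 + 117.3 + 91.6 + 77.5 = 422.5
Weight total: 1 + 2 + 3 + 4 + 5 = 15
WMA = 422.5 / 15 = 28.17

28.17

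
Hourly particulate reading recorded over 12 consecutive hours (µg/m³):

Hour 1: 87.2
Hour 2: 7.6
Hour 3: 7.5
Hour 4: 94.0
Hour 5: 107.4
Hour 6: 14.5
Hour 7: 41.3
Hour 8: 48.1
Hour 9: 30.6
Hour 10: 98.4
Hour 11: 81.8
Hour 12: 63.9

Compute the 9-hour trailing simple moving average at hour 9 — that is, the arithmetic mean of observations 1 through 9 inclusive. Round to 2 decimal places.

48.69

Sum of periods 1–9: 87.2 + 7.6 + 7.5 + 94.0 + 107.4 + 14.5 + 41.3 + 48.1 + 30.6 = 438.2
Divide by 9: 438.2 / 9 = 48.69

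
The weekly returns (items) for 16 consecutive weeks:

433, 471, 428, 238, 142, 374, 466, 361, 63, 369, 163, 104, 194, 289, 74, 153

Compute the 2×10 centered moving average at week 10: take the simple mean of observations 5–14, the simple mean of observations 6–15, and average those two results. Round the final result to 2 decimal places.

249.10

Sum over 5–14: 142 + 374 + 466 + 361 + 63 + 369 + 163 + 104 + 194 + 289 = 2525
Sum over 6–15: 374 + 466 + 361 + 63 + 369 + 163 + 104 + 194 + 289 + 74 = 2457
CMA at t=10 = (2525 + 2457) / (2·10) = 4982 / 20 = 249.10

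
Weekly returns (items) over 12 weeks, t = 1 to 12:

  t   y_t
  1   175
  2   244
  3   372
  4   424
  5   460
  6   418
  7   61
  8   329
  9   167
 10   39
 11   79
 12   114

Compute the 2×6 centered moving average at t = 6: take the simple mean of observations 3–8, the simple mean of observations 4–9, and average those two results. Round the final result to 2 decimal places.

326.92

Sum over 3–8: 372 + 424 + 460 + 418 + 61 + 329 = 2064
Sum over 4–9: 424 + 460 + 418 + 61 + 329 + 167 = 1859
CMA at t=6 = (2064 + 1859) / (2·6) = 3923 / 12 = 326.92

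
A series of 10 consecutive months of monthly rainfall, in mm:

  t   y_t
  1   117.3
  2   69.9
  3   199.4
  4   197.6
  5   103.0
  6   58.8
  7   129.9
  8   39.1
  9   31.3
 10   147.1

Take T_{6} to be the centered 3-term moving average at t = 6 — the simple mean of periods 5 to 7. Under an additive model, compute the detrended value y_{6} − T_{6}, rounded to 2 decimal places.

-38.43

Trend T_6 = (103.0 + 58.8 + 129.9) / 3 = 291.7/3 = 97.2333
Detrended value: 58.8 − 97.2333 = -38.43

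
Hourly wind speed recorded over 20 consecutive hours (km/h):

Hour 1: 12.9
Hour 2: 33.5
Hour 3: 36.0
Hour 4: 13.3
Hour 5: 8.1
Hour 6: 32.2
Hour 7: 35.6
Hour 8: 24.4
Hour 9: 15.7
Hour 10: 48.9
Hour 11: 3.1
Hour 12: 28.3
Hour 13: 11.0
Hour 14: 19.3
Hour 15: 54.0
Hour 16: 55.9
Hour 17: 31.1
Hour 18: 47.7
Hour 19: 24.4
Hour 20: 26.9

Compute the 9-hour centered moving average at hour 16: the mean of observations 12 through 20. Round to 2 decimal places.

33.18

Sum of periods 12–20: 28.3 + 11.0 + 19.3 + 54.0 + 55.9 + 31.1 + 47.7 + 24.4 + 26.9 = 298.6
Divide by 9: 298.6 / 9 = 33.18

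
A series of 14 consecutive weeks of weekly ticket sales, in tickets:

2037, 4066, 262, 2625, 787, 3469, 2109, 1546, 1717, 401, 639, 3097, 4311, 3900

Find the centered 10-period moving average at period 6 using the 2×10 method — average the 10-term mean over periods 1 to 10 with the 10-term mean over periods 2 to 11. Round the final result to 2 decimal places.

1832.00

Sum over 1–10: 2037 + 4066 + 262 + 2625 + 787 + 3469 + 2109 + 1546 + 1717 + 401 = 19019
Sum over 2–11: 4066 + 262 + 2625 + 787 + 3469 + 2109 + 1546 + 1717 + 401 + 639 = 17621
CMA at t=6 = (19019 + 17621) / (2·10) = 36640 / 20 = 1832.00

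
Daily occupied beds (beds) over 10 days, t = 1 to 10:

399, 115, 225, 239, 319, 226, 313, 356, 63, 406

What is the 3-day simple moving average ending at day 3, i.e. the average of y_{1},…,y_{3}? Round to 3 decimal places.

Sum of periods 1–3: 399 + 115 + 225 = 739
Divide by 3: 739 / 3 = 246.333

246.333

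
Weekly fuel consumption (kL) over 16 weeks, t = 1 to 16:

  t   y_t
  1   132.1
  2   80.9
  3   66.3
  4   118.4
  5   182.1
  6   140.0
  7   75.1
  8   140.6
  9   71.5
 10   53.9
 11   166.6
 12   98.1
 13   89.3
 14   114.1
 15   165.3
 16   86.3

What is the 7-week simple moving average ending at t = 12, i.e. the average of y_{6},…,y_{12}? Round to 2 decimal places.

Sum of periods 6–12: 140.0 + 75.1 + 140.6 + 71.5 + 53.9 + 166.6 + 98.1 = 745.8
Divide by 7: 745.8 / 7 = 106.54

106.54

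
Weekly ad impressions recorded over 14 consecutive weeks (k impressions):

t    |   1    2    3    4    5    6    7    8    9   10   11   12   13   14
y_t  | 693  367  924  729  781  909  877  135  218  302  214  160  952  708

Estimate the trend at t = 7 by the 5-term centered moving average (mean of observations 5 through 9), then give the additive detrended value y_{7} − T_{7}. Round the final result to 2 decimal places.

Trend T_7 = (781 + 909 + 877 + 135 + 218) / 5 = 2920/5 = 584.0000
Detrended value: 877 − 584.0000 = 293.00

293.00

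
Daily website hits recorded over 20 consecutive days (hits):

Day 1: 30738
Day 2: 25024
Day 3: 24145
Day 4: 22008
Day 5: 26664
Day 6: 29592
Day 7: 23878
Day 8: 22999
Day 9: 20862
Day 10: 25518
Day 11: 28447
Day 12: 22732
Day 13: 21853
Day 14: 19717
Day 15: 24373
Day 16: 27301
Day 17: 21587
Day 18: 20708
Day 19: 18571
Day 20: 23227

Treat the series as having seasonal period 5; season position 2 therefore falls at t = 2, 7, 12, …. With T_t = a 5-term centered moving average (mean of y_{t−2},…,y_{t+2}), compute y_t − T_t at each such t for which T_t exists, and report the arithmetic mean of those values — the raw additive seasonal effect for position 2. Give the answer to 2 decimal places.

Season position 2 occurs at t = 7, 12, 17 (where T_t is defined).
t=7: T_7 = 24799.0000; y_7 − T_7 = 23878 − 24799.0000 = -921.0000
t=12: T_12 = 23653.4000; y_12 − T_12 = 22732 − 23653.4000 = -921.4000
t=17: T_17 = 22508.0000; y_17 − T_17 = 21587 − 22508.0000 = -921.0000
Mean deviation: (-921.0000 + -921.4000 + -921.0000) / 3 = -921.13

-921.13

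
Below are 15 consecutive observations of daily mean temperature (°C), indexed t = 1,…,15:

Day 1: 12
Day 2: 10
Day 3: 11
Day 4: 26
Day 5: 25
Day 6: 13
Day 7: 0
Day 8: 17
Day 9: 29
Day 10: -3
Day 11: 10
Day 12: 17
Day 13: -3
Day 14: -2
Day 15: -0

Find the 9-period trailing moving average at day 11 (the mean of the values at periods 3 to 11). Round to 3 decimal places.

Sum of periods 3–11: 11 + 26 + 25 + 13 + 0 + 17 + 29 + (-3) + 10 = 128
Divide by 9: 128 / 9 = 14.222

14.222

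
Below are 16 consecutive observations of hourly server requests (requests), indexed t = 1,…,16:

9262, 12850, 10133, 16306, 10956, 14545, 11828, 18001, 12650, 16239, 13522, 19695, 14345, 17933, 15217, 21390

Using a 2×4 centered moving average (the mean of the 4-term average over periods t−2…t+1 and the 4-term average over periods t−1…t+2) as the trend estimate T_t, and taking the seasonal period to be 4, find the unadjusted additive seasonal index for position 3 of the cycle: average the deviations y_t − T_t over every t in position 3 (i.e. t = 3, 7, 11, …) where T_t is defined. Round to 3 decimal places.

-2216.375

Season position 3 occurs at t = 3, 7, 11 (where T_t is defined).
t=3: T_3 = 12349.50000; y_3 − T_3 = 10133 − 12349.50000 = -2216.50000
t=7: T_7 = 14044.25000; y_7 − T_7 = 11828 − 14044.25000 = -2216.25000
t=11: T_11 = 15738.37500; y_11 − T_11 = 13522 − 15738.37500 = -2216.37500
Mean deviation: (-2216.50000 + -2216.25000 + -2216.37500) / 3 = -2216.375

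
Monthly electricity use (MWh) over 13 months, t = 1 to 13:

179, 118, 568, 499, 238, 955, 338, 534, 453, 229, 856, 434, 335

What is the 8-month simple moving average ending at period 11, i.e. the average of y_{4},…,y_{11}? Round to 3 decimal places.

512.750

Sum of periods 4–11: 499 + 238 + 955 + 338 + 534 + 453 + 229 + 856 = 4102
Divide by 8: 4102 / 8 = 512.750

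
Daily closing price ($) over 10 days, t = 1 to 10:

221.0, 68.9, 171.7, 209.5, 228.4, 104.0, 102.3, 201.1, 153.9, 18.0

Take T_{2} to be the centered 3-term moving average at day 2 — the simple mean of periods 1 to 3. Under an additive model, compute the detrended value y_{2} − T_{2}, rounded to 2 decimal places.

Trend T_2 = (221.0 + 68.9 + 171.7) / 3 = 461.6/3 = 153.8667
Detrended value: 68.9 − 153.8667 = -84.97

-84.97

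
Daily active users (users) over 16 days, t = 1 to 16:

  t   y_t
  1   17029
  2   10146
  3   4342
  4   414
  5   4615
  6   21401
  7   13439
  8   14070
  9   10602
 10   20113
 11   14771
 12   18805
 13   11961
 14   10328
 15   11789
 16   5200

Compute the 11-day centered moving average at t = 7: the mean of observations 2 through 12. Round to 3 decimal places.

Sum of periods 2–12: 10146 + 4342 + 414 + 4615 + 21401 + 13439 + 14070 + 10602 + 20113 + 14771 + 18805 = 132718
Divide by 11: 132718 / 11 = 12065.273

12065.273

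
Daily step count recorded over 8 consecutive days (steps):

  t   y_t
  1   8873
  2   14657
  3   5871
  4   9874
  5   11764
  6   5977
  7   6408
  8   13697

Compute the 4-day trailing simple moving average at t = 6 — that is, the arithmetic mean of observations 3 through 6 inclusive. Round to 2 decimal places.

8371.50

Sum of periods 3–6: 5871 + 9874 + 11764 + 5977 = 33486
Divide by 4: 33486 / 4 = 8371.50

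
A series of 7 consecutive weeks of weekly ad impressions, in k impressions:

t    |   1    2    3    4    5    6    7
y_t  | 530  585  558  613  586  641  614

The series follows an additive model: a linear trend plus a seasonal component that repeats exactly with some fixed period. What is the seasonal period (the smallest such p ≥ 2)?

First differences y_{t+1} − y_t: 55, -27, 55, -27, 55, -27, …
The difference pattern repeats every 2 terms and not for any smaller step, so p = 2.

2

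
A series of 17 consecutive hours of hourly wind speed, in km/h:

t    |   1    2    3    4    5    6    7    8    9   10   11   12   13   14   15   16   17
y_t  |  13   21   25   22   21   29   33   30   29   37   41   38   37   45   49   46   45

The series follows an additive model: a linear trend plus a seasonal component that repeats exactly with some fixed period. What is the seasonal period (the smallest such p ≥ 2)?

First differences y_{t+1} − y_t: 8, 4, -3, -1, 8, 4, -3, -1, 8, 4, …
The difference pattern repeats every 4 terms and not for any smaller step, so p = 4.

4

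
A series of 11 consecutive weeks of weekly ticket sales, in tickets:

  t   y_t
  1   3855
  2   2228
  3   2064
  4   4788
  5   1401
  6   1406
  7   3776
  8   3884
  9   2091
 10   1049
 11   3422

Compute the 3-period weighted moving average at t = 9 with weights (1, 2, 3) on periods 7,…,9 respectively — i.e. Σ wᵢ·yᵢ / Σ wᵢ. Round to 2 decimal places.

Weighted sum: 1·3776 + 2·3884 + 3·2091 = 3776 + 7768 + 6273 = 17817
Weight total: 1 + 2 + 3 = 6
WMA = 17817 / 6 = 2969.50

2969.50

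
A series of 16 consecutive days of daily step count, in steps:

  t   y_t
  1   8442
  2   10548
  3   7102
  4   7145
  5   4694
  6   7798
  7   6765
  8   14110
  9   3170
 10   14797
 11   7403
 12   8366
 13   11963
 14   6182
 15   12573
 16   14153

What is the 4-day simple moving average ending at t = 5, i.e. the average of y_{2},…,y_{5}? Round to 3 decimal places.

7372.250

Sum of periods 2–5: 10548 + 7102 + 7145 + 4694 = 29489
Divide by 4: 29489 / 4 = 7372.250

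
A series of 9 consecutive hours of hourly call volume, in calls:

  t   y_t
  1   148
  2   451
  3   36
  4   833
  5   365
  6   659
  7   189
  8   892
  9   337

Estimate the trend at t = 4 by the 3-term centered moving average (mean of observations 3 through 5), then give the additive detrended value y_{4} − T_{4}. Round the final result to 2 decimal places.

Trend T_4 = (36 + 833 + 365) / 3 = 1234/3 = 411.3333
Detrended value: 833 − 411.3333 = 421.67

421.67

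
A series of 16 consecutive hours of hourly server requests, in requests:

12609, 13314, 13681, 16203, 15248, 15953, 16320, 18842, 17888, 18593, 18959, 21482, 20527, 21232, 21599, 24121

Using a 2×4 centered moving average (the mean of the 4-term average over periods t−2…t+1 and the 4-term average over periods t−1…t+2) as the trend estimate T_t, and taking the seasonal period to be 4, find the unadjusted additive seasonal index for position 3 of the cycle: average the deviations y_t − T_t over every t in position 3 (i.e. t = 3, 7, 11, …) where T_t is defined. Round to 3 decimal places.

-600.917

Season position 3 occurs at t = 3, 7, 11 (where T_t is defined).
t=3: T_3 = 14281.62500; y_3 − T_3 = 13681 − 14281.62500 = -600.62500
t=7: T_7 = 16920.75000; y_7 − T_7 = 16320 − 16920.75000 = -600.75000
t=11: T_11 = 19560.37500; y_11 − T_11 = 18959 − 19560.37500 = -601.37500
Mean deviation: (-600.62500 + -600.75000 + -601.37500) / 3 = -600.917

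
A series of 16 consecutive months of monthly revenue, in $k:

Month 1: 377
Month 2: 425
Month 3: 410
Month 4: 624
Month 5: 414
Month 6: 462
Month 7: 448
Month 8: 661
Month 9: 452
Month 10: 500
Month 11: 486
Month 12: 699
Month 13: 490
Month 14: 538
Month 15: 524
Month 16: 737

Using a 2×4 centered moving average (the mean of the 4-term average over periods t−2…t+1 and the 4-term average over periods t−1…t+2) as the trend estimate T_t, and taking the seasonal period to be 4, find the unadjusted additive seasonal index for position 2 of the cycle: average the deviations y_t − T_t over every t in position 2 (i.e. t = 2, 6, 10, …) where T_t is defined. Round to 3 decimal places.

-29.542

Season position 2 occurs at t = 6, 10, 14 (where T_t is defined).
t=6: T_6 = 491.62500; y_6 − T_6 = 462 − 491.62500 = -29.62500
t=10: T_10 = 529.50000; y_10 − T_10 = 500 − 529.50000 = -29.50000
t=14: T_14 = 567.50000; y_14 − T_14 = 538 − 567.50000 = -29.50000
Mean deviation: (-29.62500 + -29.50000 + -29.50000) / 3 = -29.542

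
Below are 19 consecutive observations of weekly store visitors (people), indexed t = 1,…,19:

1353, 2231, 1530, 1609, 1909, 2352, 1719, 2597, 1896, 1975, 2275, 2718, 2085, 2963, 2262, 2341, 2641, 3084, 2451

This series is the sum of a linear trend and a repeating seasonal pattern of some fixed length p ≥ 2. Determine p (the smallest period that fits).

6

First differences y_{t+1} − y_t: 878, -701, 79, 300, 443, -633, 878, -701, 79, 300, 443, -633, 878, -701, …
The difference pattern repeats every 6 terms and not for any smaller step, so p = 6.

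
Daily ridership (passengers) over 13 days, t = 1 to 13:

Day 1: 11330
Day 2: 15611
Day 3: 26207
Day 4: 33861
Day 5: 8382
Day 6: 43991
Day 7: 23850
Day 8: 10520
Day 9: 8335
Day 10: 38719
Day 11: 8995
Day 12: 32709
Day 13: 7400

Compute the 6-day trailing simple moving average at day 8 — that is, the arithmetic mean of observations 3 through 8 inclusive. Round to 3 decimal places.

24468.500

Sum of periods 3–8: 26207 + 33861 + 8382 + 43991 + 23850 + 10520 = 146811
Divide by 6: 146811 / 6 = 24468.500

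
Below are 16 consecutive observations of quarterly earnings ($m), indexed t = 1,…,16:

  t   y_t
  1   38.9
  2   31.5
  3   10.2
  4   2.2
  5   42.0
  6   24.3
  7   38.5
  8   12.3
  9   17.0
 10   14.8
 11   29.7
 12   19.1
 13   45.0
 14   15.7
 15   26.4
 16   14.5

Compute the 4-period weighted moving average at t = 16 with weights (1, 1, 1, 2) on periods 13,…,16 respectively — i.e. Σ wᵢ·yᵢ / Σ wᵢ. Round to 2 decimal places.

Weighted sum: 1·45.0 + 1·15.7 + 1·26.4 + 2·14.5 = 45.0 + 15.7 + 26.4 + 29.0 = 116.1
Weight total: 1 + 1 + 1 + 2 = 5
WMA = 116.1 / 5 = 23.22

23.22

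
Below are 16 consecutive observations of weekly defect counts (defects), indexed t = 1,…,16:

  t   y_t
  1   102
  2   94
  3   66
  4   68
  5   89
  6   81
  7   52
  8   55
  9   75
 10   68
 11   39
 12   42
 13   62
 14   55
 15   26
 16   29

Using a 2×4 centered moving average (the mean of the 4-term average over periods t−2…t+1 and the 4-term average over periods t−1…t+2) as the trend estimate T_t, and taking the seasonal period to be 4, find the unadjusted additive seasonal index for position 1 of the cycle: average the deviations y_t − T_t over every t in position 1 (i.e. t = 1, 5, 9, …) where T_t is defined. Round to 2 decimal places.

Season position 1 occurs at t = 5, 9, 13 (where T_t is defined).
t=5: T_5 = 74.2500; y_5 − T_5 = 89 − 74.2500 = 14.7500
t=9: T_9 = 60.8750; y_9 − T_9 = 75 − 60.8750 = 14.1250
t=13: T_13 = 47.8750; y_13 − T_13 = 62 − 47.8750 = 14.1250
Mean deviation: (14.7500 + 14.1250 + 14.1250) / 3 = 14.33

14.33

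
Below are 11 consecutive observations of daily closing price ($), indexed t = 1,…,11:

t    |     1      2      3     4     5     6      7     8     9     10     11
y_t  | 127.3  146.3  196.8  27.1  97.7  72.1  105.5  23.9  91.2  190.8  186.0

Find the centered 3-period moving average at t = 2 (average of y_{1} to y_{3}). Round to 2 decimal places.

Sum of periods 1–3: 127.3 + 146.3 + 196.8 = 470.4
Divide by 3: 470.4 / 3 = 156.80

156.80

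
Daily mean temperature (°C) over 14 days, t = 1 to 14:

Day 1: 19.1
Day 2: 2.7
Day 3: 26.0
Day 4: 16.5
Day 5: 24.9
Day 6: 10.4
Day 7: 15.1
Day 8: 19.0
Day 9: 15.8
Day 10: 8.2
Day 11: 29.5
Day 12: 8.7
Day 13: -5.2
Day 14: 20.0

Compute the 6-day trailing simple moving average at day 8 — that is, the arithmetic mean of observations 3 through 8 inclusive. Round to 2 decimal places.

Sum of periods 3–8: 26.0 + 16.5 + 24.9 + 10.4 + 15.1 + 19.0 = 111.9
Divide by 6: 111.9 / 6 = 18.65

18.65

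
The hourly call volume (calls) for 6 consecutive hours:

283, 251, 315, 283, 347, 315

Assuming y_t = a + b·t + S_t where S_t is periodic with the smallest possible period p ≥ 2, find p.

First differences y_{t+1} − y_t: -32, 64, -32, 64, -32, …
The difference pattern repeats every 2 terms and not for any smaller step, so p = 2.

2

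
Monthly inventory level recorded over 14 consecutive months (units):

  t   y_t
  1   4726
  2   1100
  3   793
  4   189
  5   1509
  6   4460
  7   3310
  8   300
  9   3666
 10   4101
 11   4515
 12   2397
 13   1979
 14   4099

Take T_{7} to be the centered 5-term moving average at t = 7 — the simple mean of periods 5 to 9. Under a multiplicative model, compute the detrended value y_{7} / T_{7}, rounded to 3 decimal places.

Trend T_7 = (1509 + 4460 + 3310 + 300 + 3666) / 5 = 13245/5 = 2649.00000
Ratio to trend: 3310 / 2649.00000 = 1.250

1.250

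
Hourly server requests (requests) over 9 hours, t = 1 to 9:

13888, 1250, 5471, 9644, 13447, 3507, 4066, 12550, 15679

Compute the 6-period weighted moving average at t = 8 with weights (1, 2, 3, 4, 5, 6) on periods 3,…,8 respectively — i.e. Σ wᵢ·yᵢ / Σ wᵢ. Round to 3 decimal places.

8321.810

Weighted sum: 1·5471 + 2·9644 + 3·13447 + 4·3507 + 5·4066 + 6·12550 = 5471 + 19288 + 40341 + 14028 + 20330 + 75300 = 174758
Weight total: 1 + 2 + 3 + 4 + 5 + 6 = 21
WMA = 174758 / 21 = 8321.810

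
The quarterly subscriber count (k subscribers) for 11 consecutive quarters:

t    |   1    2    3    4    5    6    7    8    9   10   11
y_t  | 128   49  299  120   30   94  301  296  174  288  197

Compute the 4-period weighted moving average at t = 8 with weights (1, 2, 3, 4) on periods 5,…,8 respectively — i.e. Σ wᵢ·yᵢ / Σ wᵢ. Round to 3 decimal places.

230.500

Weighted sum: 1·30 + 2·94 + 3·301 + 4·296 = 30 + 188 + 903 + 1184 = 2305
Weight total: 1 + 2 + 3 + 4 = 10
WMA = 2305 / 10 = 230.500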